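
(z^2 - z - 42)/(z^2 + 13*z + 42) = (z - 7)/(z + 7)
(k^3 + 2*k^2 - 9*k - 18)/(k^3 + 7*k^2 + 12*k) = (k^2 - k - 6)/(k*(k + 4))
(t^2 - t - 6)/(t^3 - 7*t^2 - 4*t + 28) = (t - 3)/(t^2 - 9*t + 14)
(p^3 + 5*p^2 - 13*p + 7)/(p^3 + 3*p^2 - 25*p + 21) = (p - 1)/(p - 3)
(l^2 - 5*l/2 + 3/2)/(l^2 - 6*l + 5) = (l - 3/2)/(l - 5)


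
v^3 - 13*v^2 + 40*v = v*(v - 8)*(v - 5)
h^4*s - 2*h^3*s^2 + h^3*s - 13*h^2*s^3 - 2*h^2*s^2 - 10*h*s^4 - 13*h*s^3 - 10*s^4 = (h - 5*s)*(h + s)*(h + 2*s)*(h*s + s)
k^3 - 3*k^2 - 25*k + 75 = (k - 5)*(k - 3)*(k + 5)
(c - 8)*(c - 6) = c^2 - 14*c + 48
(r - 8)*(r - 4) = r^2 - 12*r + 32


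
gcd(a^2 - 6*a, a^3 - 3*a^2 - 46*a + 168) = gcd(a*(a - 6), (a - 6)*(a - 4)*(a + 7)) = a - 6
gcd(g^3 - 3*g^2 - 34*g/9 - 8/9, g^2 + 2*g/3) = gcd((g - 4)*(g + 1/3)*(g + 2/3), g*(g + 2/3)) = g + 2/3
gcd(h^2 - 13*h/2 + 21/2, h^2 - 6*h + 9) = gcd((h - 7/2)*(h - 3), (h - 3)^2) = h - 3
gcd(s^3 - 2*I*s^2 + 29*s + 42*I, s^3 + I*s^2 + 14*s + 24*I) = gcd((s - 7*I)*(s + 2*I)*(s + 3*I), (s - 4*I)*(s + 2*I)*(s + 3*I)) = s^2 + 5*I*s - 6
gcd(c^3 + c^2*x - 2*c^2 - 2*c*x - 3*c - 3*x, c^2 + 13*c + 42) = 1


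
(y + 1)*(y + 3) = y^2 + 4*y + 3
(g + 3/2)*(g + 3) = g^2 + 9*g/2 + 9/2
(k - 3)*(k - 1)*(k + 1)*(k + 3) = k^4 - 10*k^2 + 9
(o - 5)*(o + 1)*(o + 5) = o^3 + o^2 - 25*o - 25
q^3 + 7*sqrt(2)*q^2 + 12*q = q*(q + sqrt(2))*(q + 6*sqrt(2))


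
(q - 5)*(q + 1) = q^2 - 4*q - 5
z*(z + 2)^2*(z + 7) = z^4 + 11*z^3 + 32*z^2 + 28*z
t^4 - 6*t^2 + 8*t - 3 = (t - 1)^3*(t + 3)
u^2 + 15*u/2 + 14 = (u + 7/2)*(u + 4)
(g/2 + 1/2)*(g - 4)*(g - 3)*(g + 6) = g^4/2 - 31*g^2/2 + 21*g + 36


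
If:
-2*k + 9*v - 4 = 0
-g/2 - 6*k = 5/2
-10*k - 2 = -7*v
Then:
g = -125/19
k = 5/38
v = 9/19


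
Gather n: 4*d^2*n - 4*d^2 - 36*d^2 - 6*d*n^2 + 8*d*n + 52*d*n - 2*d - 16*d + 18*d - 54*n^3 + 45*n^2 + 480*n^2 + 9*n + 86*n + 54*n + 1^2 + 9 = -40*d^2 - 54*n^3 + n^2*(525 - 6*d) + n*(4*d^2 + 60*d + 149) + 10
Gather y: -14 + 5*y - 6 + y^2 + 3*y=y^2 + 8*y - 20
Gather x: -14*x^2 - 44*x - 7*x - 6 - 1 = -14*x^2 - 51*x - 7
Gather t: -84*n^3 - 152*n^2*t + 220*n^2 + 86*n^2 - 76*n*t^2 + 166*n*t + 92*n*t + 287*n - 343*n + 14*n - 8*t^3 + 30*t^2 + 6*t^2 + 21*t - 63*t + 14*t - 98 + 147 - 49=-84*n^3 + 306*n^2 - 42*n - 8*t^3 + t^2*(36 - 76*n) + t*(-152*n^2 + 258*n - 28)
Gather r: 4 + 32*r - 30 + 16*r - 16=48*r - 42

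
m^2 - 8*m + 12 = (m - 6)*(m - 2)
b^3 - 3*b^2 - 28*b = b*(b - 7)*(b + 4)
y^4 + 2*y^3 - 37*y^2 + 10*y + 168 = (y - 4)*(y - 3)*(y + 2)*(y + 7)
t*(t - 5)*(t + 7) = t^3 + 2*t^2 - 35*t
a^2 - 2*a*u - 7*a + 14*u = (a - 7)*(a - 2*u)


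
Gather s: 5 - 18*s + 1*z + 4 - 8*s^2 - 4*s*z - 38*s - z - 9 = -8*s^2 + s*(-4*z - 56)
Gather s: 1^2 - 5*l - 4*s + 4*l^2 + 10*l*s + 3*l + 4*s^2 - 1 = 4*l^2 - 2*l + 4*s^2 + s*(10*l - 4)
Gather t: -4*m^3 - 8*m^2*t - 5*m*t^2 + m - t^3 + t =-4*m^3 - 5*m*t^2 + m - t^3 + t*(1 - 8*m^2)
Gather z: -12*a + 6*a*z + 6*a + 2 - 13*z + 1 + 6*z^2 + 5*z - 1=-6*a + 6*z^2 + z*(6*a - 8) + 2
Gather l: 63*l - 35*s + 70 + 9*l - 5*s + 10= 72*l - 40*s + 80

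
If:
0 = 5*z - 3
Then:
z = 3/5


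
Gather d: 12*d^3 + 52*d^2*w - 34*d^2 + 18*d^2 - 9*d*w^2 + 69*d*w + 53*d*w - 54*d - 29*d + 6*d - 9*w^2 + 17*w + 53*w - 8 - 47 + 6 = 12*d^3 + d^2*(52*w - 16) + d*(-9*w^2 + 122*w - 77) - 9*w^2 + 70*w - 49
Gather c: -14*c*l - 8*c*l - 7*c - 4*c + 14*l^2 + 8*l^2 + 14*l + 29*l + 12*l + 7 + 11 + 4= c*(-22*l - 11) + 22*l^2 + 55*l + 22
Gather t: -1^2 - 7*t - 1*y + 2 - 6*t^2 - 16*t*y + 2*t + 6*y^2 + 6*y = -6*t^2 + t*(-16*y - 5) + 6*y^2 + 5*y + 1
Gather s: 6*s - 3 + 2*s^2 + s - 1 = 2*s^2 + 7*s - 4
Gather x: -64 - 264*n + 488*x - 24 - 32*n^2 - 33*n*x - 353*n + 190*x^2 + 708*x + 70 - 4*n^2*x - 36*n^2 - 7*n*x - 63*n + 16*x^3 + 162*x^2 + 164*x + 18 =-68*n^2 - 680*n + 16*x^3 + 352*x^2 + x*(-4*n^2 - 40*n + 1360)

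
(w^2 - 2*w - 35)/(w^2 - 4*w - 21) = (w + 5)/(w + 3)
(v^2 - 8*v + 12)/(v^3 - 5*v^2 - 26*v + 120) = (v - 2)/(v^2 + v - 20)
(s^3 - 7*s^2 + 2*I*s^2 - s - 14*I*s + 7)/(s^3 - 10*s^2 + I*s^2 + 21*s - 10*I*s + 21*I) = (s + I)/(s - 3)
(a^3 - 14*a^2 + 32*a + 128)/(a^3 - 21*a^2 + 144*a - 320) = (a + 2)/(a - 5)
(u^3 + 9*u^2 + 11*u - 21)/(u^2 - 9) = (u^2 + 6*u - 7)/(u - 3)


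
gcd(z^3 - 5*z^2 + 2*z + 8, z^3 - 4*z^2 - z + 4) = z^2 - 3*z - 4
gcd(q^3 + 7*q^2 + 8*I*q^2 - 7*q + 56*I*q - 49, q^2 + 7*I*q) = q + 7*I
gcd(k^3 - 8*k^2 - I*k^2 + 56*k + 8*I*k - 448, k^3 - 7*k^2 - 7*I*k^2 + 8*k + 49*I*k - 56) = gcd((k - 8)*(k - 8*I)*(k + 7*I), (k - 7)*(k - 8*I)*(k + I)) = k - 8*I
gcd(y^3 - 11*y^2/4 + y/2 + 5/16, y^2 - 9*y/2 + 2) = y - 1/2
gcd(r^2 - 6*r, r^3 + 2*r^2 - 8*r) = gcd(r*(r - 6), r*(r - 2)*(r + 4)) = r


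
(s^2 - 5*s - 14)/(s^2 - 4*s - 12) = (s - 7)/(s - 6)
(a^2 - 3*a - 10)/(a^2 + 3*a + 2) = (a - 5)/(a + 1)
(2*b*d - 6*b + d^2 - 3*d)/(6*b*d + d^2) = (2*b*d - 6*b + d^2 - 3*d)/(d*(6*b + d))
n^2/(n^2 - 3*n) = n/(n - 3)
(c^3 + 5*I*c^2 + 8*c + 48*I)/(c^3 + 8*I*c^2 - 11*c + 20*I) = (c^2 + I*c + 12)/(c^2 + 4*I*c + 5)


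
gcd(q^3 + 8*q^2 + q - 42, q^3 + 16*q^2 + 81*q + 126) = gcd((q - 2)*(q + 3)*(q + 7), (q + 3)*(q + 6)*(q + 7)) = q^2 + 10*q + 21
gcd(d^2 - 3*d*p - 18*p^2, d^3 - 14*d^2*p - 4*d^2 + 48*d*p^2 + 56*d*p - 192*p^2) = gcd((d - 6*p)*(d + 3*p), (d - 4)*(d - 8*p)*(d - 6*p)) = -d + 6*p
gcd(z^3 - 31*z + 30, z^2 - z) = z - 1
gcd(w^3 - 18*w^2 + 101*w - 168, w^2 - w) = 1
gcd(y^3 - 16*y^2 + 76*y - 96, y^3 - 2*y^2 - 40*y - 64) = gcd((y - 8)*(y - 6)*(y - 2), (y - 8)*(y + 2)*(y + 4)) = y - 8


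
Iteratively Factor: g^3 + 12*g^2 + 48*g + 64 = (g + 4)*(g^2 + 8*g + 16) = (g + 4)^2*(g + 4)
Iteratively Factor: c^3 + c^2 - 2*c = (c + 2)*(c^2 - c) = c*(c + 2)*(c - 1)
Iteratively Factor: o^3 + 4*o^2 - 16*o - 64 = (o - 4)*(o^2 + 8*o + 16) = (o - 4)*(o + 4)*(o + 4)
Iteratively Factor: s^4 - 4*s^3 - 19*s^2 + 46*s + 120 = (s - 5)*(s^3 + s^2 - 14*s - 24) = (s - 5)*(s - 4)*(s^2 + 5*s + 6) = (s - 5)*(s - 4)*(s + 3)*(s + 2)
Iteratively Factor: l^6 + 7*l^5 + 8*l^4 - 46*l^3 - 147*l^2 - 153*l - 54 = (l + 3)*(l^5 + 4*l^4 - 4*l^3 - 34*l^2 - 45*l - 18) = (l + 1)*(l + 3)*(l^4 + 3*l^3 - 7*l^2 - 27*l - 18) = (l - 3)*(l + 1)*(l + 3)*(l^3 + 6*l^2 + 11*l + 6) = (l - 3)*(l + 1)*(l + 3)^2*(l^2 + 3*l + 2) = (l - 3)*(l + 1)^2*(l + 3)^2*(l + 2)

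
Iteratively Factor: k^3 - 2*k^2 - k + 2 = (k - 1)*(k^2 - k - 2) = (k - 1)*(k + 1)*(k - 2)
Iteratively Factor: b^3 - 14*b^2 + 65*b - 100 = (b - 4)*(b^2 - 10*b + 25) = (b - 5)*(b - 4)*(b - 5)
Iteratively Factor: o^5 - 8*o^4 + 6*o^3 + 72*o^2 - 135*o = (o - 5)*(o^4 - 3*o^3 - 9*o^2 + 27*o) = (o - 5)*(o + 3)*(o^3 - 6*o^2 + 9*o) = o*(o - 5)*(o + 3)*(o^2 - 6*o + 9) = o*(o - 5)*(o - 3)*(o + 3)*(o - 3)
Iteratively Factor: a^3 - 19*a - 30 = (a + 2)*(a^2 - 2*a - 15) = (a - 5)*(a + 2)*(a + 3)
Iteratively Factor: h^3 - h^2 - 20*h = (h)*(h^2 - h - 20) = h*(h + 4)*(h - 5)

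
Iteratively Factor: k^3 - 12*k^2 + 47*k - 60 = (k - 3)*(k^2 - 9*k + 20) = (k - 5)*(k - 3)*(k - 4)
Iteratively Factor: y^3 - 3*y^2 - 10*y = (y + 2)*(y^2 - 5*y) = y*(y + 2)*(y - 5)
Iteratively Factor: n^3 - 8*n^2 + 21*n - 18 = (n - 2)*(n^2 - 6*n + 9) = (n - 3)*(n - 2)*(n - 3)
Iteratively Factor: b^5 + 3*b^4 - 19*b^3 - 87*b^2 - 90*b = (b + 3)*(b^4 - 19*b^2 - 30*b) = b*(b + 3)*(b^3 - 19*b - 30) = b*(b + 2)*(b + 3)*(b^2 - 2*b - 15) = b*(b - 5)*(b + 2)*(b + 3)*(b + 3)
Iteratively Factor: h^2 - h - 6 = (h - 3)*(h + 2)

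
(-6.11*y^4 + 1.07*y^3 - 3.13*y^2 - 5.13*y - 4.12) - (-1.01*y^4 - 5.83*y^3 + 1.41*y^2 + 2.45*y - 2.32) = -5.1*y^4 + 6.9*y^3 - 4.54*y^2 - 7.58*y - 1.8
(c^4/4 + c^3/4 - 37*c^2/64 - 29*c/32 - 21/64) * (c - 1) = c^5/4 - 53*c^3/64 - 21*c^2/64 + 37*c/64 + 21/64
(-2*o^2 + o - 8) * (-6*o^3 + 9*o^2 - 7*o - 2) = 12*o^5 - 24*o^4 + 71*o^3 - 75*o^2 + 54*o + 16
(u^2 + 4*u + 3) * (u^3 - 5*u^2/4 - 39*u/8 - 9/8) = u^5 + 11*u^4/4 - 55*u^3/8 - 195*u^2/8 - 153*u/8 - 27/8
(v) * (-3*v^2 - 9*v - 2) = -3*v^3 - 9*v^2 - 2*v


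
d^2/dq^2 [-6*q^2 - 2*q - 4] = -12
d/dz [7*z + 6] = 7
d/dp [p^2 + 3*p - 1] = 2*p + 3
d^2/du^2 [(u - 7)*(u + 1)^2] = 6*u - 10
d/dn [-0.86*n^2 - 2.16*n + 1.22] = -1.72*n - 2.16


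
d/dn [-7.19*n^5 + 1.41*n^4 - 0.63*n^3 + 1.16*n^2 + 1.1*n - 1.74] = -35.95*n^4 + 5.64*n^3 - 1.89*n^2 + 2.32*n + 1.1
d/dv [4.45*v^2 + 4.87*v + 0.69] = 8.9*v + 4.87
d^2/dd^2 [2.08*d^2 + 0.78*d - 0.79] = 4.16000000000000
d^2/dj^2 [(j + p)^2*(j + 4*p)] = 6*j + 12*p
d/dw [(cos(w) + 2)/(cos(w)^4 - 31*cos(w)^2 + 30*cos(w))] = (3*(1 - cos(2*w))^2/4 - 118*cos(w) - 25*cos(2*w)/2 + 2*cos(3*w) + 89/2)*sin(w)/((cos(w)^3 - 31*cos(w) + 30)^2*cos(w)^2)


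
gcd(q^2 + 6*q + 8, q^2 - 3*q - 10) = q + 2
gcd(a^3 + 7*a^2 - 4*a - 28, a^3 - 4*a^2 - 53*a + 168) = a + 7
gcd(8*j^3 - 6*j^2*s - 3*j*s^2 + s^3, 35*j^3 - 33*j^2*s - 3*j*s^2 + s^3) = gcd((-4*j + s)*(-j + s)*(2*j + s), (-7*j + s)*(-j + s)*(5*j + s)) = -j + s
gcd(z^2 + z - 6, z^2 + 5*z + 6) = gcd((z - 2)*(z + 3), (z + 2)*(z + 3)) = z + 3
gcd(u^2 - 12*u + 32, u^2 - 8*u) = u - 8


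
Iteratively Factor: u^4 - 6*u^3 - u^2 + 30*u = (u + 2)*(u^3 - 8*u^2 + 15*u) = u*(u + 2)*(u^2 - 8*u + 15) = u*(u - 3)*(u + 2)*(u - 5)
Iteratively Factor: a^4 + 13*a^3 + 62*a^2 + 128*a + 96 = (a + 4)*(a^3 + 9*a^2 + 26*a + 24) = (a + 3)*(a + 4)*(a^2 + 6*a + 8) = (a + 3)*(a + 4)^2*(a + 2)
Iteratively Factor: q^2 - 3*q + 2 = (q - 1)*(q - 2)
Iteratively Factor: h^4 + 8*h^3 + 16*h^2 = (h)*(h^3 + 8*h^2 + 16*h) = h*(h + 4)*(h^2 + 4*h) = h*(h + 4)^2*(h)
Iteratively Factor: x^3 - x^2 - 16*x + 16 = (x + 4)*(x^2 - 5*x + 4) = (x - 4)*(x + 4)*(x - 1)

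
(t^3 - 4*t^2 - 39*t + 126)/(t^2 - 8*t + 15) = (t^2 - t - 42)/(t - 5)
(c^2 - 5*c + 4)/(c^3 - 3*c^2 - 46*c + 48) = (c - 4)/(c^2 - 2*c - 48)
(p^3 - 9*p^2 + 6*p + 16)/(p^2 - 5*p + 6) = (p^2 - 7*p - 8)/(p - 3)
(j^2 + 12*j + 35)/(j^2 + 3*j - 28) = (j + 5)/(j - 4)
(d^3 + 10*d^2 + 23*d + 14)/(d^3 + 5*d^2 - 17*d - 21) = (d + 2)/(d - 3)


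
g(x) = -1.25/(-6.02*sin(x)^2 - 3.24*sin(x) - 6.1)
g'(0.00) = -0.11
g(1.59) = 0.08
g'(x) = -1.25*(12.04*sin(x)*cos(x) + 3.24*cos(x))/(-6.02*sin(x)^2 - 3.24*sin(x) - 6.1)^2 = -(15.05*sin(x) + 4.05)*cos(x)/(6.02*sin(x)^2 + 3.24*sin(x) + 6.1)^2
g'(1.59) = 0.00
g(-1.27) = 0.15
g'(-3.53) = 0.13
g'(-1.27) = 0.04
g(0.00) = 0.20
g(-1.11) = 0.16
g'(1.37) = -0.02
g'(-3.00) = 0.06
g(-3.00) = 0.22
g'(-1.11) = 0.07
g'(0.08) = -0.13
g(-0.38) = 0.22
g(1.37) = 0.08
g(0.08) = 0.20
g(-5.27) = 0.09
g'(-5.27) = -0.05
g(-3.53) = 0.15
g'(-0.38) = 0.04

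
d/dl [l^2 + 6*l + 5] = 2*l + 6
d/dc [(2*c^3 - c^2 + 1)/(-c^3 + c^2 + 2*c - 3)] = (c^4 + 8*c^3 - 17*c^2 + 4*c - 2)/(c^6 - 2*c^5 - 3*c^4 + 10*c^3 - 2*c^2 - 12*c + 9)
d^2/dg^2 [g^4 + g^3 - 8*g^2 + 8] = 12*g^2 + 6*g - 16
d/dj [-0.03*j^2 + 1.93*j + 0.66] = 1.93 - 0.06*j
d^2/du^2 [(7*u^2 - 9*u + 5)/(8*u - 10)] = 75/(64*u^3 - 240*u^2 + 300*u - 125)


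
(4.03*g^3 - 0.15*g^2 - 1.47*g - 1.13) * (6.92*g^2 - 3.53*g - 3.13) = 27.8876*g^5 - 15.2639*g^4 - 22.2568*g^3 - 2.161*g^2 + 8.59*g + 3.5369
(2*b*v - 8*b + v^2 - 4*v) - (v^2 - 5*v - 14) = 2*b*v - 8*b + v + 14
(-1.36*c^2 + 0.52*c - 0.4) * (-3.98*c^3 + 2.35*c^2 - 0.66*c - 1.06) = 5.4128*c^5 - 5.2656*c^4 + 3.7116*c^3 + 0.1584*c^2 - 0.2872*c + 0.424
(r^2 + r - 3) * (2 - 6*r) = -6*r^3 - 4*r^2 + 20*r - 6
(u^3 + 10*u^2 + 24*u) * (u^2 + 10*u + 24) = u^5 + 20*u^4 + 148*u^3 + 480*u^2 + 576*u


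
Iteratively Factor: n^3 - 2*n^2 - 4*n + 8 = (n - 2)*(n^2 - 4) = (n - 2)*(n + 2)*(n - 2)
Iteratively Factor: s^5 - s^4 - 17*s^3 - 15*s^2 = (s)*(s^4 - s^3 - 17*s^2 - 15*s) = s*(s + 1)*(s^3 - 2*s^2 - 15*s) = s^2*(s + 1)*(s^2 - 2*s - 15) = s^2*(s - 5)*(s + 1)*(s + 3)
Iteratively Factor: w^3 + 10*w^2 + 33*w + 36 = (w + 3)*(w^2 + 7*w + 12) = (w + 3)^2*(w + 4)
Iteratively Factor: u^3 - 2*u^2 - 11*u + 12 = (u - 4)*(u^2 + 2*u - 3) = (u - 4)*(u + 3)*(u - 1)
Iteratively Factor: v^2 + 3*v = (v + 3)*(v)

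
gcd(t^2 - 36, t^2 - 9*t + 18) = t - 6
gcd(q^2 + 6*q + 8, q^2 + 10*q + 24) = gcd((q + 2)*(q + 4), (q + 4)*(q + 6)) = q + 4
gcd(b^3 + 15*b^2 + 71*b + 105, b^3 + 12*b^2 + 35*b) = b^2 + 12*b + 35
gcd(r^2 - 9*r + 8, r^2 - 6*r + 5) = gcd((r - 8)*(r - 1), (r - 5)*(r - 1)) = r - 1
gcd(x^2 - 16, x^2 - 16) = x^2 - 16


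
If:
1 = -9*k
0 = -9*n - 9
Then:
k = -1/9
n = -1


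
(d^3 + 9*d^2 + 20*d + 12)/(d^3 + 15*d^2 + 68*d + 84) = (d + 1)/(d + 7)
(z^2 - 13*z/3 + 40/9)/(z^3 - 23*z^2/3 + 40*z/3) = (z - 5/3)/(z*(z - 5))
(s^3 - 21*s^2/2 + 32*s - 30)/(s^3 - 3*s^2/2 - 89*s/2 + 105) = (s - 2)/(s + 7)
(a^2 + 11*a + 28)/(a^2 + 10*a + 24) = (a + 7)/(a + 6)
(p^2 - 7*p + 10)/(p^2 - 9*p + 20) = (p - 2)/(p - 4)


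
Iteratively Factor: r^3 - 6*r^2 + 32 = (r + 2)*(r^2 - 8*r + 16) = (r - 4)*(r + 2)*(r - 4)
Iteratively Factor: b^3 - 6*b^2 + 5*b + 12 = (b - 4)*(b^2 - 2*b - 3) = (b - 4)*(b + 1)*(b - 3)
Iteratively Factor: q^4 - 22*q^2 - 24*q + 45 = (q - 5)*(q^3 + 5*q^2 + 3*q - 9) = (q - 5)*(q + 3)*(q^2 + 2*q - 3) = (q - 5)*(q + 3)^2*(q - 1)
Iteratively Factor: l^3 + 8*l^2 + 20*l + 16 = (l + 2)*(l^2 + 6*l + 8) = (l + 2)*(l + 4)*(l + 2)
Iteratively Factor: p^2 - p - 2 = (p + 1)*(p - 2)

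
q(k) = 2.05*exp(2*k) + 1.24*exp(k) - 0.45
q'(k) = 4.1*exp(2*k) + 1.24*exp(k)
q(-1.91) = -0.22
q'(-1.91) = 0.27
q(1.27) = 29.96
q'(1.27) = 56.40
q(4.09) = 7389.78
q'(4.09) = 14706.38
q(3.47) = 2156.58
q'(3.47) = 4274.21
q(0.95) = 16.46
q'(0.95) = 30.62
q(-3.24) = -0.40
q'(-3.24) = 0.05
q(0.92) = 15.57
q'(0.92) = 28.93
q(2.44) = 283.62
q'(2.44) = 553.91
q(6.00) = 334147.12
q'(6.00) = 667794.90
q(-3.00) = -0.38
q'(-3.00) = 0.07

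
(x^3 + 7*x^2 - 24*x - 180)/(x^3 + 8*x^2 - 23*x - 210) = (x + 6)/(x + 7)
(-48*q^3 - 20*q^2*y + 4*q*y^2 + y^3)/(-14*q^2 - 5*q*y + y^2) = (-24*q^2 + 2*q*y + y^2)/(-7*q + y)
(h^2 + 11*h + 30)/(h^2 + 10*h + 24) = (h + 5)/(h + 4)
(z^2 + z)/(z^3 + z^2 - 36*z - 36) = z/(z^2 - 36)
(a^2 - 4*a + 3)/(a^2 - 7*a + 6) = (a - 3)/(a - 6)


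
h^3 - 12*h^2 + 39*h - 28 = (h - 7)*(h - 4)*(h - 1)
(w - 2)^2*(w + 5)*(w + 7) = w^4 + 8*w^3 - 9*w^2 - 92*w + 140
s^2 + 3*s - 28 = (s - 4)*(s + 7)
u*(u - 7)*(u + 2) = u^3 - 5*u^2 - 14*u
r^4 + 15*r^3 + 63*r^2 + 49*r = r*(r + 1)*(r + 7)^2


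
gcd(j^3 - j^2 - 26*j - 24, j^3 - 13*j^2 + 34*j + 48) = j^2 - 5*j - 6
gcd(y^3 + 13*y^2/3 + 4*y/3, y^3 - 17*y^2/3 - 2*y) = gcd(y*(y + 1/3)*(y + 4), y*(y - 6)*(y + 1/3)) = y^2 + y/3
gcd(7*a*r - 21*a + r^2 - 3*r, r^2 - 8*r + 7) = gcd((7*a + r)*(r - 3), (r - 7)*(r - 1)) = 1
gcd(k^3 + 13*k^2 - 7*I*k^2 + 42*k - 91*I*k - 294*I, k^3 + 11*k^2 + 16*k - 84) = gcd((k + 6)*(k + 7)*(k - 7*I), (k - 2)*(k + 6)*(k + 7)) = k^2 + 13*k + 42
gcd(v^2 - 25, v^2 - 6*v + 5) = v - 5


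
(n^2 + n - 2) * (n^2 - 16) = n^4 + n^3 - 18*n^2 - 16*n + 32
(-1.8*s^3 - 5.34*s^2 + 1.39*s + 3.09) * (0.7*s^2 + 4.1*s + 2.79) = -1.26*s^5 - 11.118*s^4 - 25.943*s^3 - 7.0366*s^2 + 16.5471*s + 8.6211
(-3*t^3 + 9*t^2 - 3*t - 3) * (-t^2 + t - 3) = 3*t^5 - 12*t^4 + 21*t^3 - 27*t^2 + 6*t + 9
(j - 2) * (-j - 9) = -j^2 - 7*j + 18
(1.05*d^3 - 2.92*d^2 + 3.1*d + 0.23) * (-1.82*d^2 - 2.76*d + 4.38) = -1.911*d^5 + 2.4164*d^4 + 7.0162*d^3 - 21.7642*d^2 + 12.9432*d + 1.0074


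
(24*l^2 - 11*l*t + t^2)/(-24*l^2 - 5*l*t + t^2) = (-3*l + t)/(3*l + t)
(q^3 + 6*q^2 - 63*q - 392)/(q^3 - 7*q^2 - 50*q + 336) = (q + 7)/(q - 6)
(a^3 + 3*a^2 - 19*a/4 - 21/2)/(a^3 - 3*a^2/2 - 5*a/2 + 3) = (a + 7/2)/(a - 1)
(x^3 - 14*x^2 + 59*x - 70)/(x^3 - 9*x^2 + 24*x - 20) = (x - 7)/(x - 2)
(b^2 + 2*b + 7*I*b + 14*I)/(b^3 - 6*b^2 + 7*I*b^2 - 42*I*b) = (b + 2)/(b*(b - 6))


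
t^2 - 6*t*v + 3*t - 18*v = (t + 3)*(t - 6*v)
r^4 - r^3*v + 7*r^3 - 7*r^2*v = r^2*(r + 7)*(r - v)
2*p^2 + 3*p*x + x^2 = (p + x)*(2*p + x)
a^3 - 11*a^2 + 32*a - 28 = (a - 7)*(a - 2)^2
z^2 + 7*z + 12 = (z + 3)*(z + 4)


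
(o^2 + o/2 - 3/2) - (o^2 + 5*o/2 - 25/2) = 11 - 2*o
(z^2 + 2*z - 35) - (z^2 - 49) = 2*z + 14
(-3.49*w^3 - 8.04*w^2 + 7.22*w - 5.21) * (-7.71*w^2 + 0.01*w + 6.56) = 26.9079*w^5 + 61.9535*w^4 - 78.641*w^3 - 12.5011*w^2 + 47.3111*w - 34.1776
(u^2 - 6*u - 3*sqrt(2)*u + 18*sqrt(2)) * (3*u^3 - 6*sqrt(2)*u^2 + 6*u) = 3*u^5 - 15*sqrt(2)*u^4 - 18*u^4 + 42*u^3 + 90*sqrt(2)*u^3 - 252*u^2 - 18*sqrt(2)*u^2 + 108*sqrt(2)*u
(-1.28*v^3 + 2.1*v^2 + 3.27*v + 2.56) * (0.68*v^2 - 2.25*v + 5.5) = -0.8704*v^5 + 4.308*v^4 - 9.5414*v^3 + 5.9333*v^2 + 12.225*v + 14.08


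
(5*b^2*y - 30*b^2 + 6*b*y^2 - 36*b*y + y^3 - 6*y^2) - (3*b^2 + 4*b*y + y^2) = 5*b^2*y - 33*b^2 + 6*b*y^2 - 40*b*y + y^3 - 7*y^2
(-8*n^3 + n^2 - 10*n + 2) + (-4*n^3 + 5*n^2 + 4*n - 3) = -12*n^3 + 6*n^2 - 6*n - 1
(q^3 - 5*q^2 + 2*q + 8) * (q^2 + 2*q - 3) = q^5 - 3*q^4 - 11*q^3 + 27*q^2 + 10*q - 24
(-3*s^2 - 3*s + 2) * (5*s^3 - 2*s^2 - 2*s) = -15*s^5 - 9*s^4 + 22*s^3 + 2*s^2 - 4*s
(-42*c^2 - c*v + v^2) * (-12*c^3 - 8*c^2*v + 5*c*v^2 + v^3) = 504*c^5 + 348*c^4*v - 214*c^3*v^2 - 55*c^2*v^3 + 4*c*v^4 + v^5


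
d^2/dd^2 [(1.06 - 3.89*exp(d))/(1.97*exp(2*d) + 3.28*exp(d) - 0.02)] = (-15.096701*exp(4*d) + 41.59064*exp(3*d) + 19.628292*exp(2*d) + 11.315776*exp(d) + 0.06798)*exp(d)/(7.645373*exp(6*d) + 38.188056*exp(5*d) + 63.34929*exp(4*d) + 34.51216*exp(3*d) - 0.64314*exp(2*d) + 0.003936*exp(d) - 8.0e-6)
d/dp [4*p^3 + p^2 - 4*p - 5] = 12*p^2 + 2*p - 4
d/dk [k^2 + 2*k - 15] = 2*k + 2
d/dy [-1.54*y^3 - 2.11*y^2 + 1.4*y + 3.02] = -4.62*y^2 - 4.22*y + 1.4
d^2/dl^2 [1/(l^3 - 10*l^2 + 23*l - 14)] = 2*((10 - 3*l)*(l^3 - 10*l^2 + 23*l - 14) + (3*l^2 - 20*l + 23)^2)/(l^3 - 10*l^2 + 23*l - 14)^3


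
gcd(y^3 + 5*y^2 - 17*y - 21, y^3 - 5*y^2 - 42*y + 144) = y - 3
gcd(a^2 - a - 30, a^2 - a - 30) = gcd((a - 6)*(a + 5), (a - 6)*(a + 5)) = a^2 - a - 30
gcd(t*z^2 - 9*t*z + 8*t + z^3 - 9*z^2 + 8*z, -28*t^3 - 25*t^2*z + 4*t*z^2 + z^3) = t + z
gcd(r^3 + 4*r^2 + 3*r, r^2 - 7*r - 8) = r + 1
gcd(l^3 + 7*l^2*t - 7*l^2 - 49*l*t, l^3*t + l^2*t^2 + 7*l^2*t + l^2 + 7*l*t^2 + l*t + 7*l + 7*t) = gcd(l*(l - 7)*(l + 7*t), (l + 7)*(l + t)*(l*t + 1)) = 1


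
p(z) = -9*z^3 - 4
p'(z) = -27*z^2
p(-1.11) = 8.31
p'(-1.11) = -33.27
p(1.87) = -62.85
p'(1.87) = -94.42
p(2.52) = -148.03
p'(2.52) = -171.46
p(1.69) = -47.44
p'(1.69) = -77.11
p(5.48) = -1485.10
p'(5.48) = -810.82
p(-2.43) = 125.14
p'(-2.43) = -159.43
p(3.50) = -389.88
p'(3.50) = -330.75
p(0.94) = -11.48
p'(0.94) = -23.86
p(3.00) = -247.00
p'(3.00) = -243.00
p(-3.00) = 239.00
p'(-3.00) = -243.00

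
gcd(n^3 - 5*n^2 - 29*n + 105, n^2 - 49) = n - 7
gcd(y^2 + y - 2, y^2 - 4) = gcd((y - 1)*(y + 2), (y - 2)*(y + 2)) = y + 2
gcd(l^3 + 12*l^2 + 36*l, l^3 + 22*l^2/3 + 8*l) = l^2 + 6*l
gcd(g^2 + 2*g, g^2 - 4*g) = g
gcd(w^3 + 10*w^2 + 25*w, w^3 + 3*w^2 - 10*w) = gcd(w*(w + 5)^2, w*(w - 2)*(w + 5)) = w^2 + 5*w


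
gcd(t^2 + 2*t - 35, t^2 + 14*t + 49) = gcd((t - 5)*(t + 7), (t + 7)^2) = t + 7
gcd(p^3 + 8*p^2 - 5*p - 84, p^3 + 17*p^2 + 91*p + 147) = p + 7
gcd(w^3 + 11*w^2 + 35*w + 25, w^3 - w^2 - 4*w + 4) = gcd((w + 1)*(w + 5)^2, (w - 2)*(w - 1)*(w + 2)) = 1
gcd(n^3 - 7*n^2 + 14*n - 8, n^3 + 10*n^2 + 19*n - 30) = n - 1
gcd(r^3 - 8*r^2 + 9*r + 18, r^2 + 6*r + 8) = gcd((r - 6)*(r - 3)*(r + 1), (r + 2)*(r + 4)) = 1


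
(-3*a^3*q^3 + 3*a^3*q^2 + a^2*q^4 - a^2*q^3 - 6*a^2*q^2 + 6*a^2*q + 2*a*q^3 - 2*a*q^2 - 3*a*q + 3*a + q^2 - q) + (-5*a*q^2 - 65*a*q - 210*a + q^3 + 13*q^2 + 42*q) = -3*a^3*q^3 + 3*a^3*q^2 + a^2*q^4 - a^2*q^3 - 6*a^2*q^2 + 6*a^2*q + 2*a*q^3 - 7*a*q^2 - 68*a*q - 207*a + q^3 + 14*q^2 + 41*q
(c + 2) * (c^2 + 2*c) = c^3 + 4*c^2 + 4*c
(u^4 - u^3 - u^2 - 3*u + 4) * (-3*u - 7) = -3*u^5 - 4*u^4 + 10*u^3 + 16*u^2 + 9*u - 28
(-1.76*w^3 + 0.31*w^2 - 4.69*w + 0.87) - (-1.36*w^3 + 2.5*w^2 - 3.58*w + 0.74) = -0.4*w^3 - 2.19*w^2 - 1.11*w + 0.13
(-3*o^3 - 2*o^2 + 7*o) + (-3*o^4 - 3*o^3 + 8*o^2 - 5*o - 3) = -3*o^4 - 6*o^3 + 6*o^2 + 2*o - 3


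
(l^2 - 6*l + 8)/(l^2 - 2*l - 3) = (-l^2 + 6*l - 8)/(-l^2 + 2*l + 3)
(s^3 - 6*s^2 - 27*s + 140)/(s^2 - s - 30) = (s^2 - 11*s + 28)/(s - 6)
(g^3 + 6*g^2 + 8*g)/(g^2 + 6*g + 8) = g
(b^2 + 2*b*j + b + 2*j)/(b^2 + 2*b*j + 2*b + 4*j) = (b + 1)/(b + 2)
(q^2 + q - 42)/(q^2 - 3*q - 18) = (q + 7)/(q + 3)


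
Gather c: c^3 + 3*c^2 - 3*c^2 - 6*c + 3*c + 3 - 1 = c^3 - 3*c + 2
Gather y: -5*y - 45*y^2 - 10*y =-45*y^2 - 15*y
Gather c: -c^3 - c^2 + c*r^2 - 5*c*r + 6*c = -c^3 - c^2 + c*(r^2 - 5*r + 6)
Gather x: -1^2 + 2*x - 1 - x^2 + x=-x^2 + 3*x - 2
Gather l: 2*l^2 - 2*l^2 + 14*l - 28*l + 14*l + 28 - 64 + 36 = 0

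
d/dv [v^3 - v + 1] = 3*v^2 - 1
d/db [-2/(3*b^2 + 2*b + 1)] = 4*(3*b + 1)/(3*b^2 + 2*b + 1)^2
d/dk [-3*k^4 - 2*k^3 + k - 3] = -12*k^3 - 6*k^2 + 1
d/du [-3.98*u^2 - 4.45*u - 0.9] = -7.96*u - 4.45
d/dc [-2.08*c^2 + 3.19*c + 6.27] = 3.19 - 4.16*c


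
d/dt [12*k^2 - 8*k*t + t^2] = -8*k + 2*t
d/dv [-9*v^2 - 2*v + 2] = -18*v - 2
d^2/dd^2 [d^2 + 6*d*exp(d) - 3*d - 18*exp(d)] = 6*d*exp(d) - 6*exp(d) + 2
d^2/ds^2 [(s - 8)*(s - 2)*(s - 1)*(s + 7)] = 12*s^2 - 24*s - 102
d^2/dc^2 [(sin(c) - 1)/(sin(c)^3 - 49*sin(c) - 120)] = (4*sin(c)^7 - 9*sin(c)^6 + 190*sin(c)^5 + 1670*sin(c)^4 - 1178*sin(c)^3 - 10015*sin(c)^2 + 21000*sin(c) + 16562)/(-sin(c)^3 + 49*sin(c) + 120)^3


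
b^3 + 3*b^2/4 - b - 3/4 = (b - 1)*(b + 3/4)*(b + 1)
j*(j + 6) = j^2 + 6*j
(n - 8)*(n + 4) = n^2 - 4*n - 32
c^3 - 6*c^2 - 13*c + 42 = (c - 7)*(c - 2)*(c + 3)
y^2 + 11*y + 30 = (y + 5)*(y + 6)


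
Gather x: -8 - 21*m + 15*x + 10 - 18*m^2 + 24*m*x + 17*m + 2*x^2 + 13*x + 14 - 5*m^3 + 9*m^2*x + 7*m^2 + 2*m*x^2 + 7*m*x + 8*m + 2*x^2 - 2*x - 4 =-5*m^3 - 11*m^2 + 4*m + x^2*(2*m + 4) + x*(9*m^2 + 31*m + 26) + 12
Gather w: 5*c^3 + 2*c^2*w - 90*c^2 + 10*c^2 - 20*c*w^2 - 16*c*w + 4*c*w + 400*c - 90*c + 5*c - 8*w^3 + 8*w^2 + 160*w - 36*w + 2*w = 5*c^3 - 80*c^2 + 315*c - 8*w^3 + w^2*(8 - 20*c) + w*(2*c^2 - 12*c + 126)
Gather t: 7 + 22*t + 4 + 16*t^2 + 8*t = 16*t^2 + 30*t + 11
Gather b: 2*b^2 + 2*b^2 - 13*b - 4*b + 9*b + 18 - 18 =4*b^2 - 8*b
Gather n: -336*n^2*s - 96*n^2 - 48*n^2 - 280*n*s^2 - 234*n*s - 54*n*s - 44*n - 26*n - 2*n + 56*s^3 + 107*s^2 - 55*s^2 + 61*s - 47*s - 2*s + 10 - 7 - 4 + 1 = n^2*(-336*s - 144) + n*(-280*s^2 - 288*s - 72) + 56*s^3 + 52*s^2 + 12*s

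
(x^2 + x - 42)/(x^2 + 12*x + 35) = (x - 6)/(x + 5)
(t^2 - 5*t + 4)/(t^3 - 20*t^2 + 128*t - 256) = (t - 1)/(t^2 - 16*t + 64)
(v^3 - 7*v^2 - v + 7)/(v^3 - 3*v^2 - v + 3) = (v - 7)/(v - 3)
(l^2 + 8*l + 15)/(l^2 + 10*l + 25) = (l + 3)/(l + 5)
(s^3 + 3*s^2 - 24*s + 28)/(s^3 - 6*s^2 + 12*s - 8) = (s + 7)/(s - 2)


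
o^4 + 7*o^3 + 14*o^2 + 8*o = o*(o + 1)*(o + 2)*(o + 4)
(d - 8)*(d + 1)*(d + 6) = d^3 - d^2 - 50*d - 48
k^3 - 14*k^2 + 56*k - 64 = (k - 8)*(k - 4)*(k - 2)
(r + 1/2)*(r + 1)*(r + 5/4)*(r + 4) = r^4 + 27*r^3/4 + 107*r^2/8 + 81*r/8 + 5/2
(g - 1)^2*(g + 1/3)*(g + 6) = g^4 + 13*g^3/3 - 29*g^2/3 + 7*g/3 + 2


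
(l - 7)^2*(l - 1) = l^3 - 15*l^2 + 63*l - 49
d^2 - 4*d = d*(d - 4)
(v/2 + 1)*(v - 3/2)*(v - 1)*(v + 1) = v^4/2 + v^3/4 - 2*v^2 - v/4 + 3/2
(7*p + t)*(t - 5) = 7*p*t - 35*p + t^2 - 5*t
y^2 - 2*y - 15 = (y - 5)*(y + 3)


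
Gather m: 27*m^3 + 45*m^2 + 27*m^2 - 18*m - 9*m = 27*m^3 + 72*m^2 - 27*m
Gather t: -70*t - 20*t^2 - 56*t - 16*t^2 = -36*t^2 - 126*t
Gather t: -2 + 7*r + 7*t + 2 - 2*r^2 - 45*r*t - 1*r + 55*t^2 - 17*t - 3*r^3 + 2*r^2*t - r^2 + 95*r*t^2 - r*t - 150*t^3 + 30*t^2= -3*r^3 - 3*r^2 + 6*r - 150*t^3 + t^2*(95*r + 85) + t*(2*r^2 - 46*r - 10)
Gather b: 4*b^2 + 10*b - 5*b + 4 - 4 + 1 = 4*b^2 + 5*b + 1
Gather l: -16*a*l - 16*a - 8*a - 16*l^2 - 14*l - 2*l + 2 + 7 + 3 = -24*a - 16*l^2 + l*(-16*a - 16) + 12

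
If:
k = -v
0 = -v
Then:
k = 0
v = 0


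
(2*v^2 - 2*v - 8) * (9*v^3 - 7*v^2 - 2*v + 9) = 18*v^5 - 32*v^4 - 62*v^3 + 78*v^2 - 2*v - 72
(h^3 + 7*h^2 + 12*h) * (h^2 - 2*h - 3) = h^5 + 5*h^4 - 5*h^3 - 45*h^2 - 36*h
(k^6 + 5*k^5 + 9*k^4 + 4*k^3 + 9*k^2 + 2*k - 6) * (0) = 0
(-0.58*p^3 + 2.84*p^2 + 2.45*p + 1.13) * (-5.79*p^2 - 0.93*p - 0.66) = 3.3582*p^5 - 15.9042*p^4 - 16.4439*p^3 - 10.6956*p^2 - 2.6679*p - 0.7458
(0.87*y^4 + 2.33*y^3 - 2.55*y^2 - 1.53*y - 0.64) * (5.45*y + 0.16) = 4.7415*y^5 + 12.8377*y^4 - 13.5247*y^3 - 8.7465*y^2 - 3.7328*y - 0.1024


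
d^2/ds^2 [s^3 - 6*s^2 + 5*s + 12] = 6*s - 12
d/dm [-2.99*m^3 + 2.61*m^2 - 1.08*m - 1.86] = -8.97*m^2 + 5.22*m - 1.08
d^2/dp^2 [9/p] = 18/p^3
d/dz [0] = 0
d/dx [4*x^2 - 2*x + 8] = 8*x - 2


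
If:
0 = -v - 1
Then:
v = -1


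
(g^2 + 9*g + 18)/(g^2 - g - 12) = (g + 6)/(g - 4)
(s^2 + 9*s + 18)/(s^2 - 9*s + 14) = (s^2 + 9*s + 18)/(s^2 - 9*s + 14)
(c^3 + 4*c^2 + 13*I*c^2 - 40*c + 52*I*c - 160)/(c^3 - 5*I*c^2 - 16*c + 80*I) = (c^2 + 13*I*c - 40)/(c^2 - c*(4 + 5*I) + 20*I)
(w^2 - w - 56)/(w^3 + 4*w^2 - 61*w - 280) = 1/(w + 5)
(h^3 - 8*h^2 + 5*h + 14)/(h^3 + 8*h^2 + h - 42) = (h^2 - 6*h - 7)/(h^2 + 10*h + 21)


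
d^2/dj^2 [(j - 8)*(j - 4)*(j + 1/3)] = 6*j - 70/3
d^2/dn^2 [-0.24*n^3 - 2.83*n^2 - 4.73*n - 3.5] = -1.44*n - 5.66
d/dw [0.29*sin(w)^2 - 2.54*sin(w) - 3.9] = (0.58*sin(w) - 2.54)*cos(w)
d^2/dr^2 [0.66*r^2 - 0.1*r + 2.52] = 1.32000000000000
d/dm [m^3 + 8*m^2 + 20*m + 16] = 3*m^2 + 16*m + 20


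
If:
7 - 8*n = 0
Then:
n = 7/8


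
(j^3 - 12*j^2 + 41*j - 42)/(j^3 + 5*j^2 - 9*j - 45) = (j^2 - 9*j + 14)/(j^2 + 8*j + 15)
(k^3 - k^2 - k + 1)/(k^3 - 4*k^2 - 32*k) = (-k^3 + k^2 + k - 1)/(k*(-k^2 + 4*k + 32))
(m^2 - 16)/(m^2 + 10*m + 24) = (m - 4)/(m + 6)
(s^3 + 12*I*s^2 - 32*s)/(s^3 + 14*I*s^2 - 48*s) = (s + 4*I)/(s + 6*I)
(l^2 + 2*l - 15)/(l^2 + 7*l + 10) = (l - 3)/(l + 2)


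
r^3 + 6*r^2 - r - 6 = (r - 1)*(r + 1)*(r + 6)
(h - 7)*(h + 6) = h^2 - h - 42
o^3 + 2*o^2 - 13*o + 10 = (o - 2)*(o - 1)*(o + 5)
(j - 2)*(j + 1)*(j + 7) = j^3 + 6*j^2 - 9*j - 14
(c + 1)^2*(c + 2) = c^3 + 4*c^2 + 5*c + 2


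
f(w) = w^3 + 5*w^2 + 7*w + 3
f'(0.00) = 7.00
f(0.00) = 3.00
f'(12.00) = 559.00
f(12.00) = 2535.00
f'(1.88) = 36.40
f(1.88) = 40.48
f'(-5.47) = 42.06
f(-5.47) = -49.35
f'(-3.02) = 4.16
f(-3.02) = -0.08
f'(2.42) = 48.77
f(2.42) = 63.39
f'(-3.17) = 5.45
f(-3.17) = -0.80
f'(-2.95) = 3.61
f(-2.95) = 0.19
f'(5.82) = 166.82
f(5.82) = 410.24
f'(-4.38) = 20.75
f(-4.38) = -15.77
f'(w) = 3*w^2 + 10*w + 7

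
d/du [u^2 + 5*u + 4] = 2*u + 5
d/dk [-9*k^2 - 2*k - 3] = -18*k - 2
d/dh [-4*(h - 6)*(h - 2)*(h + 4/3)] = -12*h^2 + 160*h/3 - 16/3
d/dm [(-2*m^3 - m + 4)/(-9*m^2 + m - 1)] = (-(18*m - 1)*(2*m^3 + m - 4) + (6*m^2 + 1)*(9*m^2 - m + 1))/(9*m^2 - m + 1)^2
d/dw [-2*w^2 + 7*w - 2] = 7 - 4*w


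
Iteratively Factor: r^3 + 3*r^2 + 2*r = (r + 1)*(r^2 + 2*r) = (r + 1)*(r + 2)*(r)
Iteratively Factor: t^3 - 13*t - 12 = (t - 4)*(t^2 + 4*t + 3) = (t - 4)*(t + 1)*(t + 3)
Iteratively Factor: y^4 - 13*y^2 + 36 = (y - 2)*(y^3 + 2*y^2 - 9*y - 18) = (y - 3)*(y - 2)*(y^2 + 5*y + 6) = (y - 3)*(y - 2)*(y + 2)*(y + 3)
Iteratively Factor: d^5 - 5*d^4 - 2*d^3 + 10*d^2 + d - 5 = (d + 1)*(d^4 - 6*d^3 + 4*d^2 + 6*d - 5) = (d + 1)^2*(d^3 - 7*d^2 + 11*d - 5) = (d - 1)*(d + 1)^2*(d^2 - 6*d + 5) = (d - 1)^2*(d + 1)^2*(d - 5)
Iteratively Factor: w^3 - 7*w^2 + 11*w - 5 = (w - 1)*(w^2 - 6*w + 5) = (w - 1)^2*(w - 5)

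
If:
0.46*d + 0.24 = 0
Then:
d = -0.52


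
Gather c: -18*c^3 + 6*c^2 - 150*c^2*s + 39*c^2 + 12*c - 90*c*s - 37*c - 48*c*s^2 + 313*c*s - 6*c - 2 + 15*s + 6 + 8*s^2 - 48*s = -18*c^3 + c^2*(45 - 150*s) + c*(-48*s^2 + 223*s - 31) + 8*s^2 - 33*s + 4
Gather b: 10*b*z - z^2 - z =10*b*z - z^2 - z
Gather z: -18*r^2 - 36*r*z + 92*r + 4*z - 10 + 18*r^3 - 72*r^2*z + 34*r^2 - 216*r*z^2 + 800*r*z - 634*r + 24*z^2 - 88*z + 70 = 18*r^3 + 16*r^2 - 542*r + z^2*(24 - 216*r) + z*(-72*r^2 + 764*r - 84) + 60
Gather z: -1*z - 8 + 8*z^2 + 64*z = 8*z^2 + 63*z - 8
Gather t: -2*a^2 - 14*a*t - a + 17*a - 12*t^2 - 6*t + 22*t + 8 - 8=-2*a^2 + 16*a - 12*t^2 + t*(16 - 14*a)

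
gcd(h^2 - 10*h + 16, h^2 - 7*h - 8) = h - 8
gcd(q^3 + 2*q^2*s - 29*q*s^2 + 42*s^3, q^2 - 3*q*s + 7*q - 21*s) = q - 3*s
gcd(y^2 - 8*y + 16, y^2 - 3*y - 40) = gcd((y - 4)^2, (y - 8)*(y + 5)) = 1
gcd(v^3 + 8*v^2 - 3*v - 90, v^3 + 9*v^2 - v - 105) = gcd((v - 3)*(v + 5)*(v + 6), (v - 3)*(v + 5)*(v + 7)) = v^2 + 2*v - 15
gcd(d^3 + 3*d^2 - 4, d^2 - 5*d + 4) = d - 1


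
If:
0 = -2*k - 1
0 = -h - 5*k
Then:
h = 5/2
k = -1/2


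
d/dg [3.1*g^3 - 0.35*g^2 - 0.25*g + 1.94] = 9.3*g^2 - 0.7*g - 0.25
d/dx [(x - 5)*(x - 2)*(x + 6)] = 3*x^2 - 2*x - 32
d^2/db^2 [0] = 0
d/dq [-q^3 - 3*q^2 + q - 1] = -3*q^2 - 6*q + 1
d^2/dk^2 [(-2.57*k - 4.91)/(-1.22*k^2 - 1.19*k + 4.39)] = ((2.44*k + 1.19)*(2.57*k + 4.91)*(4.88*k + 2.38) - (18.8124*k + 18.097)*(1.22*k^2 + 1.19*k - 4.39))/(1.22*k^2 + 1.19*k - 4.39)^3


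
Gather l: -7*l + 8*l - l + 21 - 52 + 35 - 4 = 0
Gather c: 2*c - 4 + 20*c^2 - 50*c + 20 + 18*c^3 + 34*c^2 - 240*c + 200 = 18*c^3 + 54*c^2 - 288*c + 216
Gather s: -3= -3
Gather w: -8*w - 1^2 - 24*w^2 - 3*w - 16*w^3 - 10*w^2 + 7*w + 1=-16*w^3 - 34*w^2 - 4*w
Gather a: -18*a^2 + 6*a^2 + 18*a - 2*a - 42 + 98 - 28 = -12*a^2 + 16*a + 28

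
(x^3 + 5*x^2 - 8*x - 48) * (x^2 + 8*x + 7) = x^5 + 13*x^4 + 39*x^3 - 77*x^2 - 440*x - 336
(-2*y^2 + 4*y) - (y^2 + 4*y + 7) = -3*y^2 - 7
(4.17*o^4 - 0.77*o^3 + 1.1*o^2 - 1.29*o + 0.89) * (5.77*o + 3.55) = 24.0609*o^5 + 10.3606*o^4 + 3.6135*o^3 - 3.5383*o^2 + 0.555800000000001*o + 3.1595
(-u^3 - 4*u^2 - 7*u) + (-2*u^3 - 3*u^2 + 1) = -3*u^3 - 7*u^2 - 7*u + 1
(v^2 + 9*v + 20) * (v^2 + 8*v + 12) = v^4 + 17*v^3 + 104*v^2 + 268*v + 240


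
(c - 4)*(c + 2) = c^2 - 2*c - 8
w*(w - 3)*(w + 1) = w^3 - 2*w^2 - 3*w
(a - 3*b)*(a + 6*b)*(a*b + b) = a^3*b + 3*a^2*b^2 + a^2*b - 18*a*b^3 + 3*a*b^2 - 18*b^3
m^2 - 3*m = m*(m - 3)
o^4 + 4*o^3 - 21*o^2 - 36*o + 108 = (o - 3)*(o - 2)*(o + 3)*(o + 6)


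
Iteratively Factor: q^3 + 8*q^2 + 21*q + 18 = (q + 2)*(q^2 + 6*q + 9) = (q + 2)*(q + 3)*(q + 3)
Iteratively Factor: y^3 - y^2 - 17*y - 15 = (y + 1)*(y^2 - 2*y - 15) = (y - 5)*(y + 1)*(y + 3)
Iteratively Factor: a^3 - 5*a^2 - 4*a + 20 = (a - 5)*(a^2 - 4) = (a - 5)*(a + 2)*(a - 2)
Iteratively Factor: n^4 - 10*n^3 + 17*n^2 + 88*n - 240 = (n - 4)*(n^3 - 6*n^2 - 7*n + 60) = (n - 4)^2*(n^2 - 2*n - 15) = (n - 5)*(n - 4)^2*(n + 3)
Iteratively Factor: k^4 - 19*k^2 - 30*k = (k + 3)*(k^3 - 3*k^2 - 10*k) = (k + 2)*(k + 3)*(k^2 - 5*k) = (k - 5)*(k + 2)*(k + 3)*(k)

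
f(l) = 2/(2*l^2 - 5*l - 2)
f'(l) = 2*(5 - 4*l)/(2*l^2 - 5*l - 2)^2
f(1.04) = -0.40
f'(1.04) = 0.07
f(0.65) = -0.45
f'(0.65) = 0.25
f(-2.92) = 0.07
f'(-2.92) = 0.04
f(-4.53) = 0.03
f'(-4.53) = 0.01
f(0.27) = -0.62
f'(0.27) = 0.76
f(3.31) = 0.59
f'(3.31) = -1.46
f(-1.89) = 0.14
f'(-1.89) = 0.12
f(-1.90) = 0.14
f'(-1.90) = 0.12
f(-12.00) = 0.01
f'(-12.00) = 0.00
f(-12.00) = 0.01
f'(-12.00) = 0.00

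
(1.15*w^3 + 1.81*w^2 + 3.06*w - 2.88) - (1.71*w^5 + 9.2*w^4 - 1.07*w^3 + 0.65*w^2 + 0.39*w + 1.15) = -1.71*w^5 - 9.2*w^4 + 2.22*w^3 + 1.16*w^2 + 2.67*w - 4.03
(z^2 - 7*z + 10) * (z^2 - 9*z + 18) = z^4 - 16*z^3 + 91*z^2 - 216*z + 180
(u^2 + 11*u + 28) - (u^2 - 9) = 11*u + 37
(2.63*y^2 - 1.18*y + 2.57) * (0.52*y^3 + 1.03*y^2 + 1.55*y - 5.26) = 1.3676*y^5 + 2.0953*y^4 + 4.1975*y^3 - 13.0157*y^2 + 10.1903*y - 13.5182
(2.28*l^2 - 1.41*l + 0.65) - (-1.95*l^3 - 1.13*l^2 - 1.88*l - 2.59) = 1.95*l^3 + 3.41*l^2 + 0.47*l + 3.24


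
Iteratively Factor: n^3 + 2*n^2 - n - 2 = (n + 2)*(n^2 - 1) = (n + 1)*(n + 2)*(n - 1)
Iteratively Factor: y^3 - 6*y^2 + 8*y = (y)*(y^2 - 6*y + 8) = y*(y - 2)*(y - 4)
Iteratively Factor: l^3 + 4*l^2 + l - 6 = (l + 2)*(l^2 + 2*l - 3) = (l - 1)*(l + 2)*(l + 3)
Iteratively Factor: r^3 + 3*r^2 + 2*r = (r + 2)*(r^2 + r) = r*(r + 2)*(r + 1)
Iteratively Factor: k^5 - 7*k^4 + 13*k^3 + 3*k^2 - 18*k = (k - 2)*(k^4 - 5*k^3 + 3*k^2 + 9*k) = k*(k - 2)*(k^3 - 5*k^2 + 3*k + 9) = k*(k - 3)*(k - 2)*(k^2 - 2*k - 3) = k*(k - 3)^2*(k - 2)*(k + 1)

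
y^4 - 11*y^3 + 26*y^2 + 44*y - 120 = (y - 6)*(y - 5)*(y - 2)*(y + 2)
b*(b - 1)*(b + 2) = b^3 + b^2 - 2*b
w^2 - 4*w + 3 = (w - 3)*(w - 1)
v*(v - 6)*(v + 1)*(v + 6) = v^4 + v^3 - 36*v^2 - 36*v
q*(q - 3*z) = q^2 - 3*q*z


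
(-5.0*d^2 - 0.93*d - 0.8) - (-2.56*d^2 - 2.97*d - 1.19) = -2.44*d^2 + 2.04*d + 0.39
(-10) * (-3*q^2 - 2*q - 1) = 30*q^2 + 20*q + 10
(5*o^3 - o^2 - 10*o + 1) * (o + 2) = 5*o^4 + 9*o^3 - 12*o^2 - 19*o + 2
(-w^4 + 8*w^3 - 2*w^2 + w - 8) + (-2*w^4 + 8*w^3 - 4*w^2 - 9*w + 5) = -3*w^4 + 16*w^3 - 6*w^2 - 8*w - 3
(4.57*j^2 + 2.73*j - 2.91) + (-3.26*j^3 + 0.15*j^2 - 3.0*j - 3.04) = -3.26*j^3 + 4.72*j^2 - 0.27*j - 5.95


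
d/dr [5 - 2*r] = -2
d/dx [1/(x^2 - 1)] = -2*x/(x^2 - 1)^2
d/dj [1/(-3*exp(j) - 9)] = exp(j)/(3*(exp(j) + 3)^2)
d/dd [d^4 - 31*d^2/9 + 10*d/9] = 4*d^3 - 62*d/9 + 10/9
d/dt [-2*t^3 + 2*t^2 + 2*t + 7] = -6*t^2 + 4*t + 2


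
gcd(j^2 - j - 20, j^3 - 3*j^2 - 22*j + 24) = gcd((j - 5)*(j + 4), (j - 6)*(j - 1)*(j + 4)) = j + 4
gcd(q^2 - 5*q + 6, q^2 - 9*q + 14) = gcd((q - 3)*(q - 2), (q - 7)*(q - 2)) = q - 2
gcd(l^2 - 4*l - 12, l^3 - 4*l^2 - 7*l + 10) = l + 2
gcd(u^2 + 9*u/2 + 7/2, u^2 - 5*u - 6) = u + 1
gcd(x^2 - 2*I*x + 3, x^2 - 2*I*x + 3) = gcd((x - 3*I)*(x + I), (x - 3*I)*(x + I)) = x^2 - 2*I*x + 3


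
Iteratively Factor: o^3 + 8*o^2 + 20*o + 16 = (o + 4)*(o^2 + 4*o + 4) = (o + 2)*(o + 4)*(o + 2)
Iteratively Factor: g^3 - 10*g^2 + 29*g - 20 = (g - 4)*(g^2 - 6*g + 5) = (g - 5)*(g - 4)*(g - 1)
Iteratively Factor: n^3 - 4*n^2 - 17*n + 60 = (n - 3)*(n^2 - n - 20) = (n - 3)*(n + 4)*(n - 5)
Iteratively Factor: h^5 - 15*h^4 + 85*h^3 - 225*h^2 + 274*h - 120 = (h - 2)*(h^4 - 13*h^3 + 59*h^2 - 107*h + 60) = (h - 5)*(h - 2)*(h^3 - 8*h^2 + 19*h - 12) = (h - 5)*(h - 3)*(h - 2)*(h^2 - 5*h + 4) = (h - 5)*(h - 4)*(h - 3)*(h - 2)*(h - 1)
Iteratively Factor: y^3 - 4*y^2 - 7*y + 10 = (y + 2)*(y^2 - 6*y + 5) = (y - 5)*(y + 2)*(y - 1)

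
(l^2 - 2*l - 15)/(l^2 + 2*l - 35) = (l + 3)/(l + 7)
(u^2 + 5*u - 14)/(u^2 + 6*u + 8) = (u^2 + 5*u - 14)/(u^2 + 6*u + 8)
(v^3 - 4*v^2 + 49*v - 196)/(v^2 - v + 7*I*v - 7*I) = (v^2 - v*(4 + 7*I) + 28*I)/(v - 1)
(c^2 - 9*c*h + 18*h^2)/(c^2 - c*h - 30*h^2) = (c - 3*h)/(c + 5*h)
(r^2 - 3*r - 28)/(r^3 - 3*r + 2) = (r^2 - 3*r - 28)/(r^3 - 3*r + 2)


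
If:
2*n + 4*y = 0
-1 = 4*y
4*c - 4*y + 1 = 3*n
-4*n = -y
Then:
No Solution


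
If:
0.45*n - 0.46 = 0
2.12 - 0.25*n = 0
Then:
No Solution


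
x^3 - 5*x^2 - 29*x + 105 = (x - 7)*(x - 3)*(x + 5)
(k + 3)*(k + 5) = k^2 + 8*k + 15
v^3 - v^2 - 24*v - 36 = (v - 6)*(v + 2)*(v + 3)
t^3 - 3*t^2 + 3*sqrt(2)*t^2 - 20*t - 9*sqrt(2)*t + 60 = (t - 3)*(t - 2*sqrt(2))*(t + 5*sqrt(2))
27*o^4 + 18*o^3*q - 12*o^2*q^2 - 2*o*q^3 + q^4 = (-3*o + q)^2*(o + q)*(3*o + q)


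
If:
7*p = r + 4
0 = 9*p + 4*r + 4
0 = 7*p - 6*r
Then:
No Solution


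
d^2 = d^2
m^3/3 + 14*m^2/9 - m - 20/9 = (m/3 + 1/3)*(m - 4/3)*(m + 5)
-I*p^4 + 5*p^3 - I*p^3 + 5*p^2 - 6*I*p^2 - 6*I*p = p*(p - I)*(p + 6*I)*(-I*p - I)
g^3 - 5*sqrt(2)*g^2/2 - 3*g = g*(g - 3*sqrt(2))*(g + sqrt(2)/2)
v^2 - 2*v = v*(v - 2)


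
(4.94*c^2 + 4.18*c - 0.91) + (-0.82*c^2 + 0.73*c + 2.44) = 4.12*c^2 + 4.91*c + 1.53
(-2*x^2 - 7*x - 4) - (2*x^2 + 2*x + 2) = -4*x^2 - 9*x - 6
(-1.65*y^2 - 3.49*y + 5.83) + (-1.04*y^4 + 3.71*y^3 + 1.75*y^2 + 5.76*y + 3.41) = -1.04*y^4 + 3.71*y^3 + 0.1*y^2 + 2.27*y + 9.24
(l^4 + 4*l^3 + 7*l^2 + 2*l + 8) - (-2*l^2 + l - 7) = l^4 + 4*l^3 + 9*l^2 + l + 15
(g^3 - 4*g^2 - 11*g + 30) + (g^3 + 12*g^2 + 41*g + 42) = 2*g^3 + 8*g^2 + 30*g + 72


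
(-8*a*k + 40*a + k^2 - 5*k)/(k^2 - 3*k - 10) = (-8*a + k)/(k + 2)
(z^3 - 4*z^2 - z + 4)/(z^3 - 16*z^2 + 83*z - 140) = (z^2 - 1)/(z^2 - 12*z + 35)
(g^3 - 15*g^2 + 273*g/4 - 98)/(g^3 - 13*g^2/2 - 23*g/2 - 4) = (4*g^2 - 28*g + 49)/(2*(2*g^2 + 3*g + 1))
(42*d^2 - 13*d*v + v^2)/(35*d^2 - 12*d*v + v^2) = (-6*d + v)/(-5*d + v)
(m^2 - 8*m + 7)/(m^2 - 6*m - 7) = (m - 1)/(m + 1)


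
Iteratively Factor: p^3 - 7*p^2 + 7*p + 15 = (p - 3)*(p^2 - 4*p - 5) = (p - 3)*(p + 1)*(p - 5)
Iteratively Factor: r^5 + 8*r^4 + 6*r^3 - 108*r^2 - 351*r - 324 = (r - 4)*(r^4 + 12*r^3 + 54*r^2 + 108*r + 81) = (r - 4)*(r + 3)*(r^3 + 9*r^2 + 27*r + 27) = (r - 4)*(r + 3)^2*(r^2 + 6*r + 9) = (r - 4)*(r + 3)^3*(r + 3)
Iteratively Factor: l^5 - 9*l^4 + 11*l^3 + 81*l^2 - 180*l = (l - 4)*(l^4 - 5*l^3 - 9*l^2 + 45*l) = l*(l - 4)*(l^3 - 5*l^2 - 9*l + 45) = l*(l - 4)*(l - 3)*(l^2 - 2*l - 15) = l*(l - 5)*(l - 4)*(l - 3)*(l + 3)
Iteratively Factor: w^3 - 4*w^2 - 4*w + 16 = (w - 2)*(w^2 - 2*w - 8) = (w - 4)*(w - 2)*(w + 2)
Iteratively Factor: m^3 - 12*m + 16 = (m + 4)*(m^2 - 4*m + 4) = (m - 2)*(m + 4)*(m - 2)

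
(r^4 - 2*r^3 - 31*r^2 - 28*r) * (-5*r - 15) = -5*r^5 - 5*r^4 + 185*r^3 + 605*r^2 + 420*r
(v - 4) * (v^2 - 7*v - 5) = v^3 - 11*v^2 + 23*v + 20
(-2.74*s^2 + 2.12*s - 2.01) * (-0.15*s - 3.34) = 0.411*s^3 + 8.8336*s^2 - 6.7793*s + 6.7134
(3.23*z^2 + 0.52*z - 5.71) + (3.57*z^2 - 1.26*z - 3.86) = 6.8*z^2 - 0.74*z - 9.57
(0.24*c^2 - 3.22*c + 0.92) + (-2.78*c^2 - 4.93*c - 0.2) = -2.54*c^2 - 8.15*c + 0.72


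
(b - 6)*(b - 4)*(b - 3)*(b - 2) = b^4 - 15*b^3 + 80*b^2 - 180*b + 144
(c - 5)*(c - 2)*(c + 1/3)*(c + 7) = c^4 + c^3/3 - 39*c^2 + 57*c + 70/3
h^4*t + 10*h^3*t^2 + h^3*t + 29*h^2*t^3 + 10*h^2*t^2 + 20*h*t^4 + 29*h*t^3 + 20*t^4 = (h + t)*(h + 4*t)*(h + 5*t)*(h*t + t)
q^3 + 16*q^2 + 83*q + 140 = (q + 4)*(q + 5)*(q + 7)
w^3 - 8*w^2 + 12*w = w*(w - 6)*(w - 2)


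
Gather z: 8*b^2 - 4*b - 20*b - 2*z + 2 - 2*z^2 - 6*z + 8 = 8*b^2 - 24*b - 2*z^2 - 8*z + 10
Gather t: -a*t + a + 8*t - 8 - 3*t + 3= a + t*(5 - a) - 5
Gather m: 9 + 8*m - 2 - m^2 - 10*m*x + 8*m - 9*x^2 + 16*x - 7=-m^2 + m*(16 - 10*x) - 9*x^2 + 16*x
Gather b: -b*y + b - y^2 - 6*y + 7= b*(1 - y) - y^2 - 6*y + 7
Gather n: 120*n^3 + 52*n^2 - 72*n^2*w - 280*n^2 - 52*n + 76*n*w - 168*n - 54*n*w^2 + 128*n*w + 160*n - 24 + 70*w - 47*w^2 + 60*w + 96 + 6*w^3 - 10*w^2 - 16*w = 120*n^3 + n^2*(-72*w - 228) + n*(-54*w^2 + 204*w - 60) + 6*w^3 - 57*w^2 + 114*w + 72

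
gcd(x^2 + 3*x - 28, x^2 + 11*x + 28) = x + 7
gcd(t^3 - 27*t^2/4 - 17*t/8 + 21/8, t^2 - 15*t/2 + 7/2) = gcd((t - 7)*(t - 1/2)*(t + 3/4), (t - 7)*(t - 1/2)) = t^2 - 15*t/2 + 7/2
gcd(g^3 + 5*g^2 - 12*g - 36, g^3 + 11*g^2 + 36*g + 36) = g^2 + 8*g + 12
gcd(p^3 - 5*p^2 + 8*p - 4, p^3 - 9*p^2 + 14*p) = p - 2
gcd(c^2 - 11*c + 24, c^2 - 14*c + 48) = c - 8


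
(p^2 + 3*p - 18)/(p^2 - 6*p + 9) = (p + 6)/(p - 3)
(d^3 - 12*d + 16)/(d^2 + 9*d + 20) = (d^2 - 4*d + 4)/(d + 5)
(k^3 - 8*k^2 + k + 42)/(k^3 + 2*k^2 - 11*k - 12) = (k^2 - 5*k - 14)/(k^2 + 5*k + 4)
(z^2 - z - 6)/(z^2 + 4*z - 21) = (z + 2)/(z + 7)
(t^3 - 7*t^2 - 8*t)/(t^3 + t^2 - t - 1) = t*(t - 8)/(t^2 - 1)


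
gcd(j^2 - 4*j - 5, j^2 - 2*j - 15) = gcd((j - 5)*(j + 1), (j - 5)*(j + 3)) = j - 5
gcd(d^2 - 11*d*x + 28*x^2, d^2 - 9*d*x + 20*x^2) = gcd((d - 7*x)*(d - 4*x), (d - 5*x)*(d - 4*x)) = -d + 4*x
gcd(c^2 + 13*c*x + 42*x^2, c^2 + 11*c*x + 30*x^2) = c + 6*x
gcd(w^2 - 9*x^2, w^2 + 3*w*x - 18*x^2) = -w + 3*x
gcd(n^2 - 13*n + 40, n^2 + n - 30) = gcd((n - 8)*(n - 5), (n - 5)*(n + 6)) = n - 5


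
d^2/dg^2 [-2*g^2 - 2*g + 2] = -4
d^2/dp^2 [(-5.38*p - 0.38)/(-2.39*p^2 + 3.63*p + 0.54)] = ((37.2424 - 77.1492*p)*(-2.39*p^2 + 3.63*p + 0.54) - (4.78*p - 3.63)*(5.38*p + 0.38)*(9.56*p - 7.26))/(-2.39*p^2 + 3.63*p + 0.54)^3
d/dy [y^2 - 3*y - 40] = 2*y - 3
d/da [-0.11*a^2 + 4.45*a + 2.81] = 4.45 - 0.22*a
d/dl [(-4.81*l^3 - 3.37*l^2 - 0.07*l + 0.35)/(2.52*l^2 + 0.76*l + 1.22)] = (-12.1212*l^4 - 7.3112*l^3 - 19.9894*l^2 - 9.9868*l - 0.3514)/(6.3504*l^4 + 3.8304*l^3 + 6.7264*l^2 + 1.8544*l + 1.4884)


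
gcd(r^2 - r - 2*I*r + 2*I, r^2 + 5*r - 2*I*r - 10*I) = r - 2*I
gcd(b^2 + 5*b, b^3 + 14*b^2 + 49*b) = b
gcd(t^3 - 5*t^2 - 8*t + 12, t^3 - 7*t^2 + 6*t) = t^2 - 7*t + 6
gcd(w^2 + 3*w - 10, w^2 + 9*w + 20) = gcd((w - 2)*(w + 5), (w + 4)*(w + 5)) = w + 5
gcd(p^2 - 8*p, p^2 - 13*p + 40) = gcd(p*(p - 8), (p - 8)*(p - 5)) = p - 8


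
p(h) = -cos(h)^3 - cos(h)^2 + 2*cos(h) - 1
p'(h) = 3*sin(h)*cos(h)^2 + 2*sin(h)*cos(h) - 2*sin(h)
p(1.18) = -0.44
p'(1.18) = -0.74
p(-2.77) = -2.92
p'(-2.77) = 0.46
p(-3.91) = -2.58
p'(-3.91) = -1.31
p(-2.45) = -2.68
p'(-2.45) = 1.12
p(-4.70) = -1.02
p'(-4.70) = -2.02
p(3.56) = -2.90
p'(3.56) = 0.54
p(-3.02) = -2.99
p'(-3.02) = 0.12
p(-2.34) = -2.54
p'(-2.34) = 1.39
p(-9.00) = -2.90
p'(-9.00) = 0.55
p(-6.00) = -0.89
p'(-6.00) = 0.75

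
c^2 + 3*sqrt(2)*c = c*(c + 3*sqrt(2))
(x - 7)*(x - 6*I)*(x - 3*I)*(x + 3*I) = x^4 - 7*x^3 - 6*I*x^3 + 9*x^2 + 42*I*x^2 - 63*x - 54*I*x + 378*I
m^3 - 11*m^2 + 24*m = m*(m - 8)*(m - 3)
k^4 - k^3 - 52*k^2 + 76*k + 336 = (k - 6)*(k - 4)*(k + 2)*(k + 7)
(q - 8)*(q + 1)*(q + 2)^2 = q^4 - 3*q^3 - 32*q^2 - 60*q - 32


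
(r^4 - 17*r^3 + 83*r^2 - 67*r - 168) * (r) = r^5 - 17*r^4 + 83*r^3 - 67*r^2 - 168*r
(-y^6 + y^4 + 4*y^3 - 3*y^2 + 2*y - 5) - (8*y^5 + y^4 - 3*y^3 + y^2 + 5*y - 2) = -y^6 - 8*y^5 + 7*y^3 - 4*y^2 - 3*y - 3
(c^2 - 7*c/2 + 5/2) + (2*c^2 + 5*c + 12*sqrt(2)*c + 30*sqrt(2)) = 3*c^2 + 3*c/2 + 12*sqrt(2)*c + 5/2 + 30*sqrt(2)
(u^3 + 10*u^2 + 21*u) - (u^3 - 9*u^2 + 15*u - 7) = 19*u^2 + 6*u + 7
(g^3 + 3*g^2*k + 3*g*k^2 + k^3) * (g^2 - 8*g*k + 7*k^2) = g^5 - 5*g^4*k - 14*g^3*k^2 - 2*g^2*k^3 + 13*g*k^4 + 7*k^5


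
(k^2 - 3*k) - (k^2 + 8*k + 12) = -11*k - 12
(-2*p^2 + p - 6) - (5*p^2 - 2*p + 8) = -7*p^2 + 3*p - 14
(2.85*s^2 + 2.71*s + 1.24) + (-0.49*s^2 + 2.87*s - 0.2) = 2.36*s^2 + 5.58*s + 1.04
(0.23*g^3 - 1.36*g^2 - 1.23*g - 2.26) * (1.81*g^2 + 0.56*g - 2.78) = 0.4163*g^5 - 2.3328*g^4 - 3.6273*g^3 - 0.998599999999999*g^2 + 2.1538*g + 6.2828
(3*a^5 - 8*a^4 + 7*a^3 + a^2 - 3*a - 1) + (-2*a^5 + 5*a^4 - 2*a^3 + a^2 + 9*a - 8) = a^5 - 3*a^4 + 5*a^3 + 2*a^2 + 6*a - 9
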